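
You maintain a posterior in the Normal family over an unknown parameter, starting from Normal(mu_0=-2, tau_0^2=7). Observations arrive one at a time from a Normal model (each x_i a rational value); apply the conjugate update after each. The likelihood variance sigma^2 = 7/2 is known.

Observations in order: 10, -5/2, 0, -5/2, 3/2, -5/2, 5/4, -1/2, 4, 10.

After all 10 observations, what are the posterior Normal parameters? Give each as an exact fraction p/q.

mu_0=71/42, tau_0^2=1/3

obs 1: x=10 → posterior Normal(6, 7/3)
obs 2: x=-5/2 → posterior Normal(13/5, 7/5)
obs 3: x=0 → posterior Normal(13/7, 1)
obs 4: x=-5/2 → posterior Normal(8/9, 7/9)
obs 5: x=3/2 → posterior Normal(1, 7/11)
obs 6: x=-5/2 → posterior Normal(6/13, 7/13)
obs 7: x=5/4 → posterior Normal(17/30, 7/15)
obs 8: x=-1/2 → posterior Normal(15/34, 7/17)
obs 9: x=4 → posterior Normal(31/38, 7/19)
obs 10: x=10 → posterior Normal(71/42, 1/3)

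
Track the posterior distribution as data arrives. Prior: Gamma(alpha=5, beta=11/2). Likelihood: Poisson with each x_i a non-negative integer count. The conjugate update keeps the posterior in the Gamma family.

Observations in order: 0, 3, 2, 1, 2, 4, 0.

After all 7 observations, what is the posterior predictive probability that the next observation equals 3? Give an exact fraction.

obs 1: x=0 → posterior Gamma(5, 13/2)
obs 2: x=3 → posterior Gamma(8, 15/2)
obs 3: x=2 → posterior Gamma(10, 17/2)
obs 4: x=1 → posterior Gamma(11, 19/2)
obs 5: x=2 → posterior Gamma(13, 21/2)
obs 6: x=4 → posterior Gamma(17, 23/2)
obs 7: x=0 → posterior Gamma(17, 25/2)

1504085958003997802734375000/14130386091738734504764811067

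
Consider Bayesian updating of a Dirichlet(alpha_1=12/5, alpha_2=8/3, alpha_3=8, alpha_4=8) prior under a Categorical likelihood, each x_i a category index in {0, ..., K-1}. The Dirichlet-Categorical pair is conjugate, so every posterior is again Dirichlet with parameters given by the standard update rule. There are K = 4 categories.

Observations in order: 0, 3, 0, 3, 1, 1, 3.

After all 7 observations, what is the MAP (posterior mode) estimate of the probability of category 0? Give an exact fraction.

51/361

obs 1: x=0 → posterior Dirichlet(17/5, 8/3, 8, 8)
obs 2: x=3 → posterior Dirichlet(17/5, 8/3, 8, 9)
obs 3: x=0 → posterior Dirichlet(22/5, 8/3, 8, 9)
obs 4: x=3 → posterior Dirichlet(22/5, 8/3, 8, 10)
obs 5: x=1 → posterior Dirichlet(22/5, 11/3, 8, 10)
obs 6: x=1 → posterior Dirichlet(22/5, 14/3, 8, 10)
obs 7: x=3 → posterior Dirichlet(22/5, 14/3, 8, 11)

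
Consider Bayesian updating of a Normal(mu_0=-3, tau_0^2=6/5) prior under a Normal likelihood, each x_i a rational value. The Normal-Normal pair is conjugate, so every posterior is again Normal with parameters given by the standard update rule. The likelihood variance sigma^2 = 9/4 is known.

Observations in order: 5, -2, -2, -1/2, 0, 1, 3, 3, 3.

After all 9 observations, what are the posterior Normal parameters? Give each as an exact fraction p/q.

mu_0=13/29, tau_0^2=6/29

obs 1: x=5 → posterior Normal(-5/23, 18/23)
obs 2: x=-2 → posterior Normal(-21/31, 18/31)
obs 3: x=-2 → posterior Normal(-37/39, 6/13)
obs 4: x=-1/2 → posterior Normal(-41/47, 18/47)
obs 5: x=0 → posterior Normal(-41/55, 18/55)
obs 6: x=1 → posterior Normal(-11/21, 2/7)
obs 7: x=3 → posterior Normal(-9/71, 18/71)
obs 8: x=3 → posterior Normal(15/79, 18/79)
obs 9: x=3 → posterior Normal(13/29, 6/29)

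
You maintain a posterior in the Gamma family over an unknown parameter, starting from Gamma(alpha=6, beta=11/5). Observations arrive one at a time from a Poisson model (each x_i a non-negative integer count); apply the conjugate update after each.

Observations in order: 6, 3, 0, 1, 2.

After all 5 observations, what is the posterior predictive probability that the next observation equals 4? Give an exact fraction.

38582395261853659527399446937600000/302862043149743582494593171234930481

obs 1: x=6 → posterior Gamma(12, 16/5)
obs 2: x=3 → posterior Gamma(15, 21/5)
obs 3: x=0 → posterior Gamma(15, 26/5)
obs 4: x=1 → posterior Gamma(16, 31/5)
obs 5: x=2 → posterior Gamma(18, 36/5)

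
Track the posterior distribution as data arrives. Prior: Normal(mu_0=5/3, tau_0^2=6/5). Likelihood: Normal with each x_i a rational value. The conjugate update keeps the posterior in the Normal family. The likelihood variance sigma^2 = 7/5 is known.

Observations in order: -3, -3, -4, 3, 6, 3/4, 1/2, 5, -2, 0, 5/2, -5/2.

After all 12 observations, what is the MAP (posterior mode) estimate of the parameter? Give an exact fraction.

obs 1: x=-3 → posterior Normal(-19/39, 42/65)
obs 2: x=-3 → posterior Normal(-73/57, 42/95)
obs 3: x=-4 → posterior Normal(-29/15, 42/125)
obs 4: x=3 → posterior Normal(-91/93, 42/155)
obs 5: x=6 → posterior Normal(17/111, 42/185)
obs 6: x=3/4 → posterior Normal(61/258, 42/215)
obs 7: x=1/2 → posterior Normal(79/294, 6/35)
obs 8: x=5 → posterior Normal(259/330, 42/275)
obs 9: x=-2 → posterior Normal(187/366, 42/305)
obs 10: x=0 → posterior Normal(187/402, 42/335)
obs 11: x=5/2 → posterior Normal(277/438, 42/365)
obs 12: x=-5/2 → posterior Normal(187/474, 42/395)

187/474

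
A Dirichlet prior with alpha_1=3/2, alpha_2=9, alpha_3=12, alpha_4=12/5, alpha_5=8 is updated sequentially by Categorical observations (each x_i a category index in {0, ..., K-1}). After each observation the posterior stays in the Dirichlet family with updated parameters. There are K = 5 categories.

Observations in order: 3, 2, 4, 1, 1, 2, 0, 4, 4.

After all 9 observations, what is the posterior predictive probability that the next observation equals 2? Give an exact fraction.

140/419

obs 1: x=3 → posterior Dirichlet(3/2, 9, 12, 17/5, 8)
obs 2: x=2 → posterior Dirichlet(3/2, 9, 13, 17/5, 8)
obs 3: x=4 → posterior Dirichlet(3/2, 9, 13, 17/5, 9)
obs 4: x=1 → posterior Dirichlet(3/2, 10, 13, 17/5, 9)
obs 5: x=1 → posterior Dirichlet(3/2, 11, 13, 17/5, 9)
obs 6: x=2 → posterior Dirichlet(3/2, 11, 14, 17/5, 9)
obs 7: x=0 → posterior Dirichlet(5/2, 11, 14, 17/5, 9)
obs 8: x=4 → posterior Dirichlet(5/2, 11, 14, 17/5, 10)
obs 9: x=4 → posterior Dirichlet(5/2, 11, 14, 17/5, 11)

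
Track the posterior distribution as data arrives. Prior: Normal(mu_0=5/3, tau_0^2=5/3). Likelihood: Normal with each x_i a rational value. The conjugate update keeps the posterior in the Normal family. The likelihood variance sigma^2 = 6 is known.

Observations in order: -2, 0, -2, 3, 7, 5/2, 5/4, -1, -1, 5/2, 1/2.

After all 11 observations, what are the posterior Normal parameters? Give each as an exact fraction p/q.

obs 1: x=-2 → posterior Normal(20/23, 30/23)
obs 2: x=0 → posterior Normal(5/7, 15/14)
obs 3: x=-2 → posterior Normal(10/33, 10/11)
obs 4: x=3 → posterior Normal(25/38, 15/19)
obs 5: x=7 → posterior Normal(60/43, 30/43)
obs 6: x=5/2 → posterior Normal(145/96, 5/8)
obs 7: x=5/4 → posterior Normal(315/212, 30/53)
obs 8: x=-1 → posterior Normal(295/232, 15/29)
obs 9: x=-1 → posterior Normal(275/252, 10/21)
obs 10: x=5/2 → posterior Normal(325/272, 15/34)
obs 11: x=1/2 → posterior Normal(335/292, 30/73)

mu_0=335/292, tau_0^2=30/73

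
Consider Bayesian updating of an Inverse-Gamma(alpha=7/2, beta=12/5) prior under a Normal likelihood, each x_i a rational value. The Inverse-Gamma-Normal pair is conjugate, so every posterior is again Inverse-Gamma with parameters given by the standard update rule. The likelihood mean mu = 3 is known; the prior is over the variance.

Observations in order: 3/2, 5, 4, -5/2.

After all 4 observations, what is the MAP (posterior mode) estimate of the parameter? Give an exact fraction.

423/130

obs 1: x=3/2 → posterior Inverse-Gamma(4, 141/40)
obs 2: x=5 → posterior Inverse-Gamma(9/2, 221/40)
obs 3: x=4 → posterior Inverse-Gamma(5, 241/40)
obs 4: x=-5/2 → posterior Inverse-Gamma(11/2, 423/20)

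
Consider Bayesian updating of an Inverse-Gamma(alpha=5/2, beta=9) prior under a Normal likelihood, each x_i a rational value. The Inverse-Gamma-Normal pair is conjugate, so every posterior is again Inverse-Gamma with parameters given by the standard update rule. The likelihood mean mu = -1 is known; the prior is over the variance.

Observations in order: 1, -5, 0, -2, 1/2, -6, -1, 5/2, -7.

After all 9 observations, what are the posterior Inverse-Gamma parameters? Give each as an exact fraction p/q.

alpha=7, beta=231/4

obs 1: x=1 → posterior Inverse-Gamma(3, 11)
obs 2: x=-5 → posterior Inverse-Gamma(7/2, 19)
obs 3: x=0 → posterior Inverse-Gamma(4, 39/2)
obs 4: x=-2 → posterior Inverse-Gamma(9/2, 20)
obs 5: x=1/2 → posterior Inverse-Gamma(5, 169/8)
obs 6: x=-6 → posterior Inverse-Gamma(11/2, 269/8)
obs 7: x=-1 → posterior Inverse-Gamma(6, 269/8)
obs 8: x=5/2 → posterior Inverse-Gamma(13/2, 159/4)
obs 9: x=-7 → posterior Inverse-Gamma(7, 231/4)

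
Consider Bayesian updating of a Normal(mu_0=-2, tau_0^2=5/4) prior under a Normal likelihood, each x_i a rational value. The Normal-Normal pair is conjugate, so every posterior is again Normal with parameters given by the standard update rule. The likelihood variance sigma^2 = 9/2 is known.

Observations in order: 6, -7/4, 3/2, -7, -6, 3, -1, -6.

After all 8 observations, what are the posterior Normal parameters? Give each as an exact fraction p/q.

mu_0=-369/232, tau_0^2=45/116

obs 1: x=6 → posterior Normal(-6/23, 45/46)
obs 2: x=-7/4 → posterior Normal(-59/112, 45/56)
obs 3: x=3/2 → posterior Normal(-29/132, 15/22)
obs 4: x=-7 → posterior Normal(-169/152, 45/76)
obs 5: x=-6 → posterior Normal(-289/172, 45/86)
obs 6: x=3 → posterior Normal(-229/192, 15/32)
obs 7: x=-1 → posterior Normal(-249/212, 45/106)
obs 8: x=-6 → posterior Normal(-369/232, 45/116)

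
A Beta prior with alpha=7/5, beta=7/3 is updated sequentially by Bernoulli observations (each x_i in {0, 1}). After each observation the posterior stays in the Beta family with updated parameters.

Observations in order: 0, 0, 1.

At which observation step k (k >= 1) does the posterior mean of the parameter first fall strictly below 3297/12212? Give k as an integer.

k = 2

obs 1: x=0 → posterior Beta(7/5, 10/3)
obs 2: x=0 → posterior Beta(7/5, 13/3)
obs 3: x=1 → posterior Beta(12/5, 13/3)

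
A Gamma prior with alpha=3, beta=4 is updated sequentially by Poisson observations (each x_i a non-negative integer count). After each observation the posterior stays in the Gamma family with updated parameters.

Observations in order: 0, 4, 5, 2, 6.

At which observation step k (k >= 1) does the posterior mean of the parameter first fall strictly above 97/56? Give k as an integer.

k = 4

obs 1: x=0 → posterior Gamma(3, 5)
obs 2: x=4 → posterior Gamma(7, 6)
obs 3: x=5 → posterior Gamma(12, 7)
obs 4: x=2 → posterior Gamma(14, 8)
obs 5: x=6 → posterior Gamma(20, 9)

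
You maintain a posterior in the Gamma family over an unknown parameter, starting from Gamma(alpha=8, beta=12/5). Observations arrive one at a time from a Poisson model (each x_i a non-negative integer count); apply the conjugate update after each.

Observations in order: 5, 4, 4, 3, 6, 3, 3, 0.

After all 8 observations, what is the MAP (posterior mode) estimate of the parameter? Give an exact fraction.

175/52

obs 1: x=5 → posterior Gamma(13, 17/5)
obs 2: x=4 → posterior Gamma(17, 22/5)
obs 3: x=4 → posterior Gamma(21, 27/5)
obs 4: x=3 → posterior Gamma(24, 32/5)
obs 5: x=6 → posterior Gamma(30, 37/5)
obs 6: x=3 → posterior Gamma(33, 42/5)
obs 7: x=3 → posterior Gamma(36, 47/5)
obs 8: x=0 → posterior Gamma(36, 52/5)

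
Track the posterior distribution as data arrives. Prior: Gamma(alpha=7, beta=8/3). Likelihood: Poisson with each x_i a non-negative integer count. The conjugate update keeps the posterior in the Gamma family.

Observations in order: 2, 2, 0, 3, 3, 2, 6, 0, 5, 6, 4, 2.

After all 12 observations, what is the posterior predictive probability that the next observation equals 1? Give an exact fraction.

obs 1: x=2 → posterior Gamma(9, 11/3)
obs 2: x=2 → posterior Gamma(11, 14/3)
obs 3: x=0 → posterior Gamma(11, 17/3)
obs 4: x=3 → posterior Gamma(14, 20/3)
obs 5: x=3 → posterior Gamma(17, 23/3)
obs 6: x=2 → posterior Gamma(19, 26/3)
obs 7: x=6 → posterior Gamma(25, 29/3)
obs 8: x=0 → posterior Gamma(25, 32/3)
obs 9: x=5 → posterior Gamma(30, 35/3)
obs 10: x=6 → posterior Gamma(36, 38/3)
obs 11: x=4 → posterior Gamma(40, 41/3)
obs 12: x=2 → posterior Gamma(42, 44/3)

133469783971403340268231356795309597350856745558675904421053480237531136/794708560552308362507026214655083140659880205559381016431673633560574223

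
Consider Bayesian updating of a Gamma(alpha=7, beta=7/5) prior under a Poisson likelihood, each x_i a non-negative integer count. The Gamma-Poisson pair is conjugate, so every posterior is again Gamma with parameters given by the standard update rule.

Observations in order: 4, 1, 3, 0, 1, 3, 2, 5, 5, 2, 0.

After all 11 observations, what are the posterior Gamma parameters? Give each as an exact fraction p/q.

obs 1: x=4 → posterior Gamma(11, 12/5)
obs 2: x=1 → posterior Gamma(12, 17/5)
obs 3: x=3 → posterior Gamma(15, 22/5)
obs 4: x=0 → posterior Gamma(15, 27/5)
obs 5: x=1 → posterior Gamma(16, 32/5)
obs 6: x=3 → posterior Gamma(19, 37/5)
obs 7: x=2 → posterior Gamma(21, 42/5)
obs 8: x=5 → posterior Gamma(26, 47/5)
obs 9: x=5 → posterior Gamma(31, 52/5)
obs 10: x=2 → posterior Gamma(33, 57/5)
obs 11: x=0 → posterior Gamma(33, 62/5)

alpha=33, beta=62/5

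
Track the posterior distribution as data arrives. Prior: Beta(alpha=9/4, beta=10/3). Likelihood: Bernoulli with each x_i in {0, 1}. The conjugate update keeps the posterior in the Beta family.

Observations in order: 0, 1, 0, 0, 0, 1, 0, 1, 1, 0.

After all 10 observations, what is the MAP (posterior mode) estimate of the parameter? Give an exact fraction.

obs 1: x=0 → posterior Beta(9/4, 13/3)
obs 2: x=1 → posterior Beta(13/4, 13/3)
obs 3: x=0 → posterior Beta(13/4, 16/3)
obs 4: x=0 → posterior Beta(13/4, 19/3)
obs 5: x=0 → posterior Beta(13/4, 22/3)
obs 6: x=1 → posterior Beta(17/4, 22/3)
obs 7: x=0 → posterior Beta(17/4, 25/3)
obs 8: x=1 → posterior Beta(21/4, 25/3)
obs 9: x=1 → posterior Beta(25/4, 25/3)
obs 10: x=0 → posterior Beta(25/4, 28/3)

63/163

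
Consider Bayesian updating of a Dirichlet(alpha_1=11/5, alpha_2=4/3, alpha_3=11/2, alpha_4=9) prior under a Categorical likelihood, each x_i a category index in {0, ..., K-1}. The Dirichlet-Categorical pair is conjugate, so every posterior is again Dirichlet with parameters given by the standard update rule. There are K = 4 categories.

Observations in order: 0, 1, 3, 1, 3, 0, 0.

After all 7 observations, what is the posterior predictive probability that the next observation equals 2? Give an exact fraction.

obs 1: x=0 → posterior Dirichlet(16/5, 4/3, 11/2, 9)
obs 2: x=1 → posterior Dirichlet(16/5, 7/3, 11/2, 9)
obs 3: x=3 → posterior Dirichlet(16/5, 7/3, 11/2, 10)
obs 4: x=1 → posterior Dirichlet(16/5, 10/3, 11/2, 10)
obs 5: x=3 → posterior Dirichlet(16/5, 10/3, 11/2, 11)
obs 6: x=0 → posterior Dirichlet(21/5, 10/3, 11/2, 11)
obs 7: x=0 → posterior Dirichlet(26/5, 10/3, 11/2, 11)

165/751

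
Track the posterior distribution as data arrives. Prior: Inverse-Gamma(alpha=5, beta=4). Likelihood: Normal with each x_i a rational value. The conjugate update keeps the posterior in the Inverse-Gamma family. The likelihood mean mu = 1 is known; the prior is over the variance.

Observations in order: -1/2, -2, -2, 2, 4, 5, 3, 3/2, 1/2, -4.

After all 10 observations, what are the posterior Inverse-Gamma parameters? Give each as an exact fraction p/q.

alpha=10, beta=335/8

obs 1: x=-1/2 → posterior Inverse-Gamma(11/2, 41/8)
obs 2: x=-2 → posterior Inverse-Gamma(6, 77/8)
obs 3: x=-2 → posterior Inverse-Gamma(13/2, 113/8)
obs 4: x=2 → posterior Inverse-Gamma(7, 117/8)
obs 5: x=4 → posterior Inverse-Gamma(15/2, 153/8)
obs 6: x=5 → posterior Inverse-Gamma(8, 217/8)
obs 7: x=3 → posterior Inverse-Gamma(17/2, 233/8)
obs 8: x=3/2 → posterior Inverse-Gamma(9, 117/4)
obs 9: x=1/2 → posterior Inverse-Gamma(19/2, 235/8)
obs 10: x=-4 → posterior Inverse-Gamma(10, 335/8)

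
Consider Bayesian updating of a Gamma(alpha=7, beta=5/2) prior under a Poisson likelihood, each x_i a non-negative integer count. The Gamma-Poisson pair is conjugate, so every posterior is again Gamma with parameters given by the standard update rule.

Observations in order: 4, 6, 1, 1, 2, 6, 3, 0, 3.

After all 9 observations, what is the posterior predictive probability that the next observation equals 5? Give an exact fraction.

12065697890895546390683023111661959801240480752088032/132348898008484427979425390731194056570529937744140625

obs 1: x=4 → posterior Gamma(11, 7/2)
obs 2: x=6 → posterior Gamma(17, 9/2)
obs 3: x=1 → posterior Gamma(18, 11/2)
obs 4: x=1 → posterior Gamma(19, 13/2)
obs 5: x=2 → posterior Gamma(21, 15/2)
obs 6: x=6 → posterior Gamma(27, 17/2)
obs 7: x=3 → posterior Gamma(30, 19/2)
obs 8: x=0 → posterior Gamma(30, 21/2)
obs 9: x=3 → posterior Gamma(33, 23/2)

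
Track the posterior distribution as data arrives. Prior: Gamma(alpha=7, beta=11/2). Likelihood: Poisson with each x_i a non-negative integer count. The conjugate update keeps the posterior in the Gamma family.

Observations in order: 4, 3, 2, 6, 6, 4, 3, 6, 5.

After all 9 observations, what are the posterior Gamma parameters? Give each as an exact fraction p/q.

alpha=46, beta=29/2

obs 1: x=4 → posterior Gamma(11, 13/2)
obs 2: x=3 → posterior Gamma(14, 15/2)
obs 3: x=2 → posterior Gamma(16, 17/2)
obs 4: x=6 → posterior Gamma(22, 19/2)
obs 5: x=6 → posterior Gamma(28, 21/2)
obs 6: x=4 → posterior Gamma(32, 23/2)
obs 7: x=3 → posterior Gamma(35, 25/2)
obs 8: x=6 → posterior Gamma(41, 27/2)
obs 9: x=5 → posterior Gamma(46, 29/2)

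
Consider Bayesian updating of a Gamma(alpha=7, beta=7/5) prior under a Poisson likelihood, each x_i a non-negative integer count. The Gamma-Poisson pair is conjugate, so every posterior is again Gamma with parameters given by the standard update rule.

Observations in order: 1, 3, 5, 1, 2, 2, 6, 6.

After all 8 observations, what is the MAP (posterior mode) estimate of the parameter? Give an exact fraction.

obs 1: x=1 → posterior Gamma(8, 12/5)
obs 2: x=3 → posterior Gamma(11, 17/5)
obs 3: x=5 → posterior Gamma(16, 22/5)
obs 4: x=1 → posterior Gamma(17, 27/5)
obs 5: x=2 → posterior Gamma(19, 32/5)
obs 6: x=2 → posterior Gamma(21, 37/5)
obs 7: x=6 → posterior Gamma(27, 42/5)
obs 8: x=6 → posterior Gamma(33, 47/5)

160/47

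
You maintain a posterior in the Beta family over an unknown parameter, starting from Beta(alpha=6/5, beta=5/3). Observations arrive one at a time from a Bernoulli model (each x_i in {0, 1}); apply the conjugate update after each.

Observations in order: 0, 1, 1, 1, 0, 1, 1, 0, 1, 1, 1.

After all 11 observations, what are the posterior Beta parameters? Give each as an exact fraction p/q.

alpha=46/5, beta=14/3

obs 1: x=0 → posterior Beta(6/5, 8/3)
obs 2: x=1 → posterior Beta(11/5, 8/3)
obs 3: x=1 → posterior Beta(16/5, 8/3)
obs 4: x=1 → posterior Beta(21/5, 8/3)
obs 5: x=0 → posterior Beta(21/5, 11/3)
obs 6: x=1 → posterior Beta(26/5, 11/3)
obs 7: x=1 → posterior Beta(31/5, 11/3)
obs 8: x=0 → posterior Beta(31/5, 14/3)
obs 9: x=1 → posterior Beta(36/5, 14/3)
obs 10: x=1 → posterior Beta(41/5, 14/3)
obs 11: x=1 → posterior Beta(46/5, 14/3)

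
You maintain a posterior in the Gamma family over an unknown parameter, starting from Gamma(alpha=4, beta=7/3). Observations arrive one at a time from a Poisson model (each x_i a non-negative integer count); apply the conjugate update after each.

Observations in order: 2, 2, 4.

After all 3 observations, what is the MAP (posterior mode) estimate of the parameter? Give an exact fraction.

obs 1: x=2 → posterior Gamma(6, 10/3)
obs 2: x=2 → posterior Gamma(8, 13/3)
obs 3: x=4 → posterior Gamma(12, 16/3)

33/16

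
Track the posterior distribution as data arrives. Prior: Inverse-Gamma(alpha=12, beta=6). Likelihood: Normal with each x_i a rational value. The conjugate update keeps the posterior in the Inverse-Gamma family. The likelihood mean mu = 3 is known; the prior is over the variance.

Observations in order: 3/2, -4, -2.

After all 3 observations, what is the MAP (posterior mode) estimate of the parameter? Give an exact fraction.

353/116

obs 1: x=3/2 → posterior Inverse-Gamma(25/2, 57/8)
obs 2: x=-4 → posterior Inverse-Gamma(13, 253/8)
obs 3: x=-2 → posterior Inverse-Gamma(27/2, 353/8)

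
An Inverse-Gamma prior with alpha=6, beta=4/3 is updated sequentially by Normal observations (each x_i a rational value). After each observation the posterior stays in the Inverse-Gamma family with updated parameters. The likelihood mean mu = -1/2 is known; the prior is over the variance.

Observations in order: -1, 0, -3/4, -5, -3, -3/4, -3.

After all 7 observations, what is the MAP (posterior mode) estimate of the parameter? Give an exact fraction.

obs 1: x=-1 → posterior Inverse-Gamma(13/2, 35/24)
obs 2: x=0 → posterior Inverse-Gamma(7, 19/12)
obs 3: x=-3/4 → posterior Inverse-Gamma(15/2, 155/96)
obs 4: x=-5 → posterior Inverse-Gamma(8, 1127/96)
obs 5: x=-3 → posterior Inverse-Gamma(17/2, 1427/96)
obs 6: x=-3/4 → posterior Inverse-Gamma(9, 715/48)
obs 7: x=-3 → posterior Inverse-Gamma(19/2, 865/48)

865/504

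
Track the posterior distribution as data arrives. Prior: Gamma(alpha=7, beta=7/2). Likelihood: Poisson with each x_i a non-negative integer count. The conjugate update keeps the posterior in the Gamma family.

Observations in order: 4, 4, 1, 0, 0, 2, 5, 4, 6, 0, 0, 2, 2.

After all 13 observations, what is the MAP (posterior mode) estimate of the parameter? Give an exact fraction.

24/11

obs 1: x=4 → posterior Gamma(11, 9/2)
obs 2: x=4 → posterior Gamma(15, 11/2)
obs 3: x=1 → posterior Gamma(16, 13/2)
obs 4: x=0 → posterior Gamma(16, 15/2)
obs 5: x=0 → posterior Gamma(16, 17/2)
obs 6: x=2 → posterior Gamma(18, 19/2)
obs 7: x=5 → posterior Gamma(23, 21/2)
obs 8: x=4 → posterior Gamma(27, 23/2)
obs 9: x=6 → posterior Gamma(33, 25/2)
obs 10: x=0 → posterior Gamma(33, 27/2)
obs 11: x=0 → posterior Gamma(33, 29/2)
obs 12: x=2 → posterior Gamma(35, 31/2)
obs 13: x=2 → posterior Gamma(37, 33/2)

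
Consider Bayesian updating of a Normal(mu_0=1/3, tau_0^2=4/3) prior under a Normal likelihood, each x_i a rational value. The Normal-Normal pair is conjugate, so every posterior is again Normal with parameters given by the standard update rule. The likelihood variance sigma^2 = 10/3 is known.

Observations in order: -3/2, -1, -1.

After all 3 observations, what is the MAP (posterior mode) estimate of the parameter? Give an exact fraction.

obs 1: x=-3/2 → posterior Normal(-4/21, 20/21)
obs 2: x=-1 → posterior Normal(-10/27, 20/27)
obs 3: x=-1 → posterior Normal(-16/33, 20/33)

-16/33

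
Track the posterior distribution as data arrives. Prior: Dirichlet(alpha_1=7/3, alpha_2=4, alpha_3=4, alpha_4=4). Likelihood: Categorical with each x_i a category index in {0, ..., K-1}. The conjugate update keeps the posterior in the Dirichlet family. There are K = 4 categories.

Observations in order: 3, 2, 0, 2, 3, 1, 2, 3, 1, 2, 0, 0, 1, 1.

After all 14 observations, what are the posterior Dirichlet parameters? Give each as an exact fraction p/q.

alpha_1=16/3, alpha_2=8, alpha_3=8, alpha_4=7

obs 1: x=3 → posterior Dirichlet(7/3, 4, 4, 5)
obs 2: x=2 → posterior Dirichlet(7/3, 4, 5, 5)
obs 3: x=0 → posterior Dirichlet(10/3, 4, 5, 5)
obs 4: x=2 → posterior Dirichlet(10/3, 4, 6, 5)
obs 5: x=3 → posterior Dirichlet(10/3, 4, 6, 6)
obs 6: x=1 → posterior Dirichlet(10/3, 5, 6, 6)
obs 7: x=2 → posterior Dirichlet(10/3, 5, 7, 6)
obs 8: x=3 → posterior Dirichlet(10/3, 5, 7, 7)
obs 9: x=1 → posterior Dirichlet(10/3, 6, 7, 7)
obs 10: x=2 → posterior Dirichlet(10/3, 6, 8, 7)
obs 11: x=0 → posterior Dirichlet(13/3, 6, 8, 7)
obs 12: x=0 → posterior Dirichlet(16/3, 6, 8, 7)
obs 13: x=1 → posterior Dirichlet(16/3, 7, 8, 7)
obs 14: x=1 → posterior Dirichlet(16/3, 8, 8, 7)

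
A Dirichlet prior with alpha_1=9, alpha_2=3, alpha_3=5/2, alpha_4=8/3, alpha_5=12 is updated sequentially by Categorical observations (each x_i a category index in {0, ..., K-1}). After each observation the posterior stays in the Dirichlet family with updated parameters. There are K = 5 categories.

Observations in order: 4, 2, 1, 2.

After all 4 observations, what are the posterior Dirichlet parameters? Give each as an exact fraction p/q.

obs 1: x=4 → posterior Dirichlet(9, 3, 5/2, 8/3, 13)
obs 2: x=2 → posterior Dirichlet(9, 3, 7/2, 8/3, 13)
obs 3: x=1 → posterior Dirichlet(9, 4, 7/2, 8/3, 13)
obs 4: x=2 → posterior Dirichlet(9, 4, 9/2, 8/3, 13)

alpha_1=9, alpha_2=4, alpha_3=9/2, alpha_4=8/3, alpha_5=13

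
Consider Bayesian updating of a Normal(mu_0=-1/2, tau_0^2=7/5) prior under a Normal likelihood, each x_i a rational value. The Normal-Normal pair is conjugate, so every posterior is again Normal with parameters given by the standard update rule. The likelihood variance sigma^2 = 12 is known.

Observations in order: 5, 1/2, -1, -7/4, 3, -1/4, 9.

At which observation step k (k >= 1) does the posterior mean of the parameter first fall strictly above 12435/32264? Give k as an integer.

obs 1: x=5 → posterior Normal(5/67, 84/67)
obs 2: x=1/2 → posterior Normal(17/148, 42/37)
obs 3: x=-1 → posterior Normal(1/54, 28/27)
obs 4: x=-7/4 → posterior Normal(-43/352, 21/22)
obs 5: x=3 → posterior Normal(41/380, 84/95)
obs 6: x=-1/4 → posterior Normal(1/12, 14/17)
obs 7: x=9 → posterior Normal(143/218, 84/109)

k = 7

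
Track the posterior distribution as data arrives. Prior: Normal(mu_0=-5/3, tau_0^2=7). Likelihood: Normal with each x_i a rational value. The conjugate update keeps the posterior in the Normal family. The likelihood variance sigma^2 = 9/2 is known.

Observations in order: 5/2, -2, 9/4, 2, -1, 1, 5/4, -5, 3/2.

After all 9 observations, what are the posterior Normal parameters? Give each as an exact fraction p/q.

mu_0=4/27, tau_0^2=7/15

obs 1: x=5/2 → posterior Normal(20/23, 63/23)
obs 2: x=-2 → posterior Normal(-8/37, 63/37)
obs 3: x=9/4 → posterior Normal(47/102, 21/17)
obs 4: x=2 → posterior Normal(103/130, 63/65)
obs 5: x=-1 → posterior Normal(75/158, 63/79)
obs 6: x=1 → posterior Normal(103/186, 21/31)
obs 7: x=5/4 → posterior Normal(69/107, 63/107)
obs 8: x=-5 → posterior Normal(-1/121, 63/121)
obs 9: x=3/2 → posterior Normal(4/27, 7/15)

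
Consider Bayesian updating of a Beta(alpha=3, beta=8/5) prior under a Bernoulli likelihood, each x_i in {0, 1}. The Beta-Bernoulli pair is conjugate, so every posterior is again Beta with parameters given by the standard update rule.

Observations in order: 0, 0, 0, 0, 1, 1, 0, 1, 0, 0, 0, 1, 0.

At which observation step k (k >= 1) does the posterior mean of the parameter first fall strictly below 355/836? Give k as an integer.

obs 1: x=0 → posterior Beta(3, 13/5)
obs 2: x=0 → posterior Beta(3, 18/5)
obs 3: x=0 → posterior Beta(3, 23/5)
obs 4: x=0 → posterior Beta(3, 28/5)
obs 5: x=1 → posterior Beta(4, 28/5)
obs 6: x=1 → posterior Beta(5, 28/5)
obs 7: x=0 → posterior Beta(5, 33/5)
obs 8: x=1 → posterior Beta(6, 33/5)
obs 9: x=0 → posterior Beta(6, 38/5)
obs 10: x=0 → posterior Beta(6, 43/5)
obs 11: x=0 → posterior Beta(6, 48/5)
obs 12: x=1 → posterior Beta(7, 48/5)
obs 13: x=0 → posterior Beta(7, 53/5)

k = 3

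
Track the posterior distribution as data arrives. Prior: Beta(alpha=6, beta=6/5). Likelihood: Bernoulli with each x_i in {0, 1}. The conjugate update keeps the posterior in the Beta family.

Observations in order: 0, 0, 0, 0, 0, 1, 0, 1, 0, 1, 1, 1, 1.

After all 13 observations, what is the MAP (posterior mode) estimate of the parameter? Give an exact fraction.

obs 1: x=0 → posterior Beta(6, 11/5)
obs 2: x=0 → posterior Beta(6, 16/5)
obs 3: x=0 → posterior Beta(6, 21/5)
obs 4: x=0 → posterior Beta(6, 26/5)
obs 5: x=0 → posterior Beta(6, 31/5)
obs 6: x=1 → posterior Beta(7, 31/5)
obs 7: x=0 → posterior Beta(7, 36/5)
obs 8: x=1 → posterior Beta(8, 36/5)
obs 9: x=0 → posterior Beta(8, 41/5)
obs 10: x=1 → posterior Beta(9, 41/5)
obs 11: x=1 → posterior Beta(10, 41/5)
obs 12: x=1 → posterior Beta(11, 41/5)
obs 13: x=1 → posterior Beta(12, 41/5)

55/91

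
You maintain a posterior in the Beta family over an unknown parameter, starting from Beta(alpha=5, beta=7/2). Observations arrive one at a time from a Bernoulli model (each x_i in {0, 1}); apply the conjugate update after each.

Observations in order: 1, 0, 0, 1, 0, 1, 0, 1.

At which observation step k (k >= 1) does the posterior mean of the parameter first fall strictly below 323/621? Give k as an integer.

k = 5

obs 1: x=1 → posterior Beta(6, 7/2)
obs 2: x=0 → posterior Beta(6, 9/2)
obs 3: x=0 → posterior Beta(6, 11/2)
obs 4: x=1 → posterior Beta(7, 11/2)
obs 5: x=0 → posterior Beta(7, 13/2)
obs 6: x=1 → posterior Beta(8, 13/2)
obs 7: x=0 → posterior Beta(8, 15/2)
obs 8: x=1 → posterior Beta(9, 15/2)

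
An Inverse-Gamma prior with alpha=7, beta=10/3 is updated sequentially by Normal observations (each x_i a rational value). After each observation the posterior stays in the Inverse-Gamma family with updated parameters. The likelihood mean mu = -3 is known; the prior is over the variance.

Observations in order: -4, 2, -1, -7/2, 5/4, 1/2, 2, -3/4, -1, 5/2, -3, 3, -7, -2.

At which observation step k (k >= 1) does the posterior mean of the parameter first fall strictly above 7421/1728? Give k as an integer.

k = 7

obs 1: x=-4 → posterior Inverse-Gamma(15/2, 23/6)
obs 2: x=2 → posterior Inverse-Gamma(8, 49/3)
obs 3: x=-1 → posterior Inverse-Gamma(17/2, 55/3)
obs 4: x=-7/2 → posterior Inverse-Gamma(9, 443/24)
obs 5: x=5/4 → posterior Inverse-Gamma(19/2, 2639/96)
obs 6: x=1/2 → posterior Inverse-Gamma(10, 3227/96)
obs 7: x=2 → posterior Inverse-Gamma(21/2, 4427/96)
obs 8: x=-3/4 → posterior Inverse-Gamma(11, 2335/48)
obs 9: x=-1 → posterior Inverse-Gamma(23/2, 2431/48)
obs 10: x=5/2 → posterior Inverse-Gamma(12, 3157/48)
obs 11: x=-3 → posterior Inverse-Gamma(25/2, 3157/48)
obs 12: x=3 → posterior Inverse-Gamma(13, 4021/48)
obs 13: x=-7 → posterior Inverse-Gamma(27/2, 4405/48)
obs 14: x=-2 → posterior Inverse-Gamma(14, 4429/48)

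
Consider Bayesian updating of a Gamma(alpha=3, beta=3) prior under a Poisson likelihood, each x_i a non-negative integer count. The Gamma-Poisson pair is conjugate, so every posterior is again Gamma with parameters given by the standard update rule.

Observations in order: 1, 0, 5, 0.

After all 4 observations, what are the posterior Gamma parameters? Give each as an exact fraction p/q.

alpha=9, beta=7

obs 1: x=1 → posterior Gamma(4, 4)
obs 2: x=0 → posterior Gamma(4, 5)
obs 3: x=5 → posterior Gamma(9, 6)
obs 4: x=0 → posterior Gamma(9, 7)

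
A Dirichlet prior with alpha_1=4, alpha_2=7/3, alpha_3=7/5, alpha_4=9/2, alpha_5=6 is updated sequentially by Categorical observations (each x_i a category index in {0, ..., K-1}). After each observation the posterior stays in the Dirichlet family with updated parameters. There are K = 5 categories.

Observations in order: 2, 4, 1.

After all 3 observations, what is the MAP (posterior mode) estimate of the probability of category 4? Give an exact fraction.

180/487

obs 1: x=2 → posterior Dirichlet(4, 7/3, 12/5, 9/2, 6)
obs 2: x=4 → posterior Dirichlet(4, 7/3, 12/5, 9/2, 7)
obs 3: x=1 → posterior Dirichlet(4, 10/3, 12/5, 9/2, 7)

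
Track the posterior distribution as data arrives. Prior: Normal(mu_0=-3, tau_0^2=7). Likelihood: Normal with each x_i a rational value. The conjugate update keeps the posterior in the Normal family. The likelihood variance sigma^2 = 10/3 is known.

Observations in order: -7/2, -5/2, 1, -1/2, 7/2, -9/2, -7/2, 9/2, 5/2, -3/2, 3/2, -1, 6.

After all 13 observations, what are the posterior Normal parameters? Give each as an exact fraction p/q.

obs 1: x=-7/2 → posterior Normal(-207/62, 70/31)
obs 2: x=-5/2 → posterior Normal(-3, 35/26)
obs 3: x=1 → posterior Normal(-135/73, 70/73)
obs 4: x=-1/2 → posterior Normal(-291/188, 35/47)
obs 5: x=7/2 → posterior Normal(-72/115, 14/23)
obs 6: x=-9/2 → posterior Normal(-333/272, 35/68)
obs 7: x=-7/2 → posterior Normal(-240/157, 70/157)
obs 8: x=9/2 → posterior Normal(-291/356, 35/89)
obs 9: x=5/2 → posterior Normal(-93/199, 70/199)
obs 10: x=-3/2 → posterior Normal(-249/440, 7/22)
obs 11: x=3/2 → posterior Normal(-93/241, 70/241)
obs 12: x=-1 → posterior Normal(-57/131, 35/131)
obs 13: x=6 → posterior Normal(12/283, 70/283)

mu_0=12/283, tau_0^2=70/283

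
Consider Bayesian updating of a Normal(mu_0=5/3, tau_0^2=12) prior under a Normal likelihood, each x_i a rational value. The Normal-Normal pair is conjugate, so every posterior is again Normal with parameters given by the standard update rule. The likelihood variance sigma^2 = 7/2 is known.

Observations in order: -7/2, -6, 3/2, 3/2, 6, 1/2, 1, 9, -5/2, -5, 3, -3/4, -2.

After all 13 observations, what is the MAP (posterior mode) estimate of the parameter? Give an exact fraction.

233/957

obs 1: x=-7/2 → posterior Normal(-7/3, 84/31)
obs 2: x=-6 → posterior Normal(-59/15, 84/55)
obs 3: x=3/2 → posterior Normal(-541/237, 84/79)
obs 4: x=3/2 → posterior Normal(-433/309, 84/103)
obs 5: x=6 → posterior Normal(-1/381, 84/127)
obs 6: x=1/2 → posterior Normal(35/453, 84/151)
obs 7: x=1 → posterior Normal(107/525, 12/25)
obs 8: x=9 → posterior Normal(755/597, 84/199)
obs 9: x=-5/2 → posterior Normal(575/669, 84/223)
obs 10: x=-5 → posterior Normal(215/741, 84/247)
obs 11: x=3 → posterior Normal(431/813, 84/271)
obs 12: x=-3/4 → posterior Normal(377/885, 84/295)
obs 13: x=-2 → posterior Normal(233/957, 84/319)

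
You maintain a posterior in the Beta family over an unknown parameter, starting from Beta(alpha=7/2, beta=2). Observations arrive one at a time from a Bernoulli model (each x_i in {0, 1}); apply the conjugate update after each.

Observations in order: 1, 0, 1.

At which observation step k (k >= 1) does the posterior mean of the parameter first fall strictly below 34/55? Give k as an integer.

k = 2

obs 1: x=1 → posterior Beta(9/2, 2)
obs 2: x=0 → posterior Beta(9/2, 3)
obs 3: x=1 → posterior Beta(11/2, 3)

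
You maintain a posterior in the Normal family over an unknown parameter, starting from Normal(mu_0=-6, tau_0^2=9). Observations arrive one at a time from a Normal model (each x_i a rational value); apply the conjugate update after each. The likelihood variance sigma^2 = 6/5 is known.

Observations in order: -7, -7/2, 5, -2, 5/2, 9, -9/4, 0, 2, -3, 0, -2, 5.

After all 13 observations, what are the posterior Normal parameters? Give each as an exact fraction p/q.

obs 1: x=-7 → posterior Normal(-117/17, 18/17)
obs 2: x=-7/2 → posterior Normal(-339/64, 9/16)
obs 3: x=5 → posterior Normal(-189/94, 18/47)
obs 4: x=-2 → posterior Normal(-249/124, 9/31)
obs 5: x=5/2 → posterior Normal(-87/77, 18/77)
obs 6: x=9 → posterior Normal(12/23, 9/46)
obs 7: x=-9/4 → posterior Normal(57/428, 18/107)
obs 8: x=0 → posterior Normal(57/488, 9/61)
obs 9: x=2 → posterior Normal(177/548, 18/137)
obs 10: x=-3 → posterior Normal(-3/608, 9/76)
obs 11: x=0 → posterior Normal(-3/668, 18/167)
obs 12: x=-2 → posterior Normal(-123/728, 9/91)
obs 13: x=5 → posterior Normal(177/788, 18/197)

mu_0=177/788, tau_0^2=18/197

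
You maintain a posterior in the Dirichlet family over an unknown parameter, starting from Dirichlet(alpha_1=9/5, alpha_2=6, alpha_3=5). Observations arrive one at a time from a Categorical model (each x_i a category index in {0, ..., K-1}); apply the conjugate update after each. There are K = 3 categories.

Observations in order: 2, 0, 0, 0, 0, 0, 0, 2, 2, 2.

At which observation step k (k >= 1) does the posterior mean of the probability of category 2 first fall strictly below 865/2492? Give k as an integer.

k = 5

obs 1: x=2 → posterior Dirichlet(9/5, 6, 6)
obs 2: x=0 → posterior Dirichlet(14/5, 6, 6)
obs 3: x=0 → posterior Dirichlet(19/5, 6, 6)
obs 4: x=0 → posterior Dirichlet(24/5, 6, 6)
obs 5: x=0 → posterior Dirichlet(29/5, 6, 6)
obs 6: x=0 → posterior Dirichlet(34/5, 6, 6)
obs 7: x=0 → posterior Dirichlet(39/5, 6, 6)
obs 8: x=2 → posterior Dirichlet(39/5, 6, 7)
obs 9: x=2 → posterior Dirichlet(39/5, 6, 8)
obs 10: x=2 → posterior Dirichlet(39/5, 6, 9)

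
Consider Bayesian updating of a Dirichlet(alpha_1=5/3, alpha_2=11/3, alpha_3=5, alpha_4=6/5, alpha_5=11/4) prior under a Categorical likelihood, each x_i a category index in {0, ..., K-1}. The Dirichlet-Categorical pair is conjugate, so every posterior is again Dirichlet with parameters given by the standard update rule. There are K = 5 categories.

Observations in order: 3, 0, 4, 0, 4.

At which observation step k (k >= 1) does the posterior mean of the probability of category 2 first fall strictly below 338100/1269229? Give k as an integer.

k = 5

obs 1: x=3 → posterior Dirichlet(5/3, 11/3, 5, 11/5, 11/4)
obs 2: x=0 → posterior Dirichlet(8/3, 11/3, 5, 11/5, 11/4)
obs 3: x=4 → posterior Dirichlet(8/3, 11/3, 5, 11/5, 15/4)
obs 4: x=0 → posterior Dirichlet(11/3, 11/3, 5, 11/5, 15/4)
obs 5: x=4 → posterior Dirichlet(11/3, 11/3, 5, 11/5, 19/4)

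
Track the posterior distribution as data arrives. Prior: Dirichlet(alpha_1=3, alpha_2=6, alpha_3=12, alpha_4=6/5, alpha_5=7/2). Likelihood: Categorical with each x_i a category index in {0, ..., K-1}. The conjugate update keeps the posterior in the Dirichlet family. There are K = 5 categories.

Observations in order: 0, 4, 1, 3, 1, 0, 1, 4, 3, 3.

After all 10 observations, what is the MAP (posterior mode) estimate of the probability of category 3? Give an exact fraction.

obs 1: x=0 → posterior Dirichlet(4, 6, 12, 6/5, 7/2)
obs 2: x=4 → posterior Dirichlet(4, 6, 12, 6/5, 9/2)
obs 3: x=1 → posterior Dirichlet(4, 7, 12, 6/5, 9/2)
obs 4: x=3 → posterior Dirichlet(4, 7, 12, 11/5, 9/2)
obs 5: x=1 → posterior Dirichlet(4, 8, 12, 11/5, 9/2)
obs 6: x=0 → posterior Dirichlet(5, 8, 12, 11/5, 9/2)
obs 7: x=1 → posterior Dirichlet(5, 9, 12, 11/5, 9/2)
obs 8: x=4 → posterior Dirichlet(5, 9, 12, 11/5, 11/2)
obs 9: x=3 → posterior Dirichlet(5, 9, 12, 16/5, 11/2)
obs 10: x=3 → posterior Dirichlet(5, 9, 12, 21/5, 11/2)

32/307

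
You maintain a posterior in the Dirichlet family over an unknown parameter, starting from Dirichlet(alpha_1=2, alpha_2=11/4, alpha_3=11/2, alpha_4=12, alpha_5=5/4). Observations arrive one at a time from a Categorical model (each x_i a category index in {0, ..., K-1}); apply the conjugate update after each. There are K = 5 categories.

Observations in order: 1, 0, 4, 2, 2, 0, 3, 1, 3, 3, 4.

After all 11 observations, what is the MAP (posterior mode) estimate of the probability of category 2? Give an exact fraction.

obs 1: x=1 → posterior Dirichlet(2, 15/4, 11/2, 12, 5/4)
obs 2: x=0 → posterior Dirichlet(3, 15/4, 11/2, 12, 5/4)
obs 3: x=4 → posterior Dirichlet(3, 15/4, 11/2, 12, 9/4)
obs 4: x=2 → posterior Dirichlet(3, 15/4, 13/2, 12, 9/4)
obs 5: x=2 → posterior Dirichlet(3, 15/4, 15/2, 12, 9/4)
obs 6: x=0 → posterior Dirichlet(4, 15/4, 15/2, 12, 9/4)
obs 7: x=3 → posterior Dirichlet(4, 15/4, 15/2, 13, 9/4)
obs 8: x=1 → posterior Dirichlet(4, 19/4, 15/2, 13, 9/4)
obs 9: x=3 → posterior Dirichlet(4, 19/4, 15/2, 14, 9/4)
obs 10: x=3 → posterior Dirichlet(4, 19/4, 15/2, 15, 9/4)
obs 11: x=4 → posterior Dirichlet(4, 19/4, 15/2, 15, 13/4)

13/59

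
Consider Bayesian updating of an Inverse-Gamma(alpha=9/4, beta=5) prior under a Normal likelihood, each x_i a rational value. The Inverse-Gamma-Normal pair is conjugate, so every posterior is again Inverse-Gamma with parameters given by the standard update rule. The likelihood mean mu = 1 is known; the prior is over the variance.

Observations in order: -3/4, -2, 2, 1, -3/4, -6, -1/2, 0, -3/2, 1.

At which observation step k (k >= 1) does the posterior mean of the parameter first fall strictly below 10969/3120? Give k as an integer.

k = 5

obs 1: x=-3/4 → posterior Inverse-Gamma(11/4, 209/32)
obs 2: x=-2 → posterior Inverse-Gamma(13/4, 353/32)
obs 3: x=2 → posterior Inverse-Gamma(15/4, 369/32)
obs 4: x=1 → posterior Inverse-Gamma(17/4, 369/32)
obs 5: x=-3/4 → posterior Inverse-Gamma(19/4, 209/16)
obs 6: x=-6 → posterior Inverse-Gamma(21/4, 601/16)
obs 7: x=-1/2 → posterior Inverse-Gamma(23/4, 619/16)
obs 8: x=0 → posterior Inverse-Gamma(25/4, 627/16)
obs 9: x=-3/2 → posterior Inverse-Gamma(27/4, 677/16)
obs 10: x=1 → posterior Inverse-Gamma(29/4, 677/16)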